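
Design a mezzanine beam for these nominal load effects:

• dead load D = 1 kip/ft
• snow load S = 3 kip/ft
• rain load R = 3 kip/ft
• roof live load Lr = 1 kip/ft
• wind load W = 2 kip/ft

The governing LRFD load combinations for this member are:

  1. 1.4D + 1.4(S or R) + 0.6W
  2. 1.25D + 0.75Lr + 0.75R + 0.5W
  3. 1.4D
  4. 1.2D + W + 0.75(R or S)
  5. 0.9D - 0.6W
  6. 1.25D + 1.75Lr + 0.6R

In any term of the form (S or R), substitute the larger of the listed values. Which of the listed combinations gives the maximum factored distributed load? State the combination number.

(S or R) → S = 3 kip/ft; (R or S) → R = 3 kip/ft.
1. 1.4(1) + 1.4(3) + 0.6(2) = 1.4 + 4.2 + 1.2 = 6.8
2. 1.25(1) + 0.75(1) + 0.75(3) + 0.5(2) = 5.3
3. 1.4(1) = 1.4
4. 1.2(1) + 1.0(2) + 0.75(3) = 1.2 + 2.0 + 2.3 = 5.5
5. 0.9(1) - 0.6(2) = 0.9 - 1.2 = -0.3
6. 1.25(1) + 1.75(1) + 0.6(3) = 4.8
The largest value is 6.8 kip/ft from combination 1.

Combination 1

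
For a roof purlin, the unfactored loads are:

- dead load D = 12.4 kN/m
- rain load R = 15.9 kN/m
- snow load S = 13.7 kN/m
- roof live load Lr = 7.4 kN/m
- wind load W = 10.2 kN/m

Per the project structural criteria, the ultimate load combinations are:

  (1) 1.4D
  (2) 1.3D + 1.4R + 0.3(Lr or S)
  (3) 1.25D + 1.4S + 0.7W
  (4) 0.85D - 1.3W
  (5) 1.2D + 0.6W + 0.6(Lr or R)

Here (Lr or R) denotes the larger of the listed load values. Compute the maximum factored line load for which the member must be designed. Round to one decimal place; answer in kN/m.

42.5 kN/m

(Lr or S) → S = 13.7 kN/m; (Lr or R) → R = 15.9 kN/m.
(1) 1.4(12.4) = 17.4
(2) 1.3(12.4) + 1.4(15.9) + 0.3(13.7) = 16.1 + 22.3 + 4.1 = 42.5
(3) 1.25(12.4) + 1.4(13.7) + 0.7(10.2) = 15.5 + 19.2 + 7.1 = 41.8
(4) 0.85(12.4) - 1.3(10.2) = -2.7
(5) 1.2(12.4) + 0.6(10.2) + 0.6(15.9) = 14.9 + 6.1 + 9.5 = 30.5
The controlling combination is 2, giving 42.5 kN/m.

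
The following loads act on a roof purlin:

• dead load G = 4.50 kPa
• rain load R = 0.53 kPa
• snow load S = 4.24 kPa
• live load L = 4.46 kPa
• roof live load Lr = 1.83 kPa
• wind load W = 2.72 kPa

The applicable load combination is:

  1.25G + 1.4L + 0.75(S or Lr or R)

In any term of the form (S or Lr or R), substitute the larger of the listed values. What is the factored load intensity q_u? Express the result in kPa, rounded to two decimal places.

(S or Lr or R) → S = 4.24 kPa.
1.25(4.50) + 1.4(4.46) + 0.75(4.24) = 5.63 + 6.24 + 3.18 = 15.05
q_u = 15.05 kPa.

15.05 kPa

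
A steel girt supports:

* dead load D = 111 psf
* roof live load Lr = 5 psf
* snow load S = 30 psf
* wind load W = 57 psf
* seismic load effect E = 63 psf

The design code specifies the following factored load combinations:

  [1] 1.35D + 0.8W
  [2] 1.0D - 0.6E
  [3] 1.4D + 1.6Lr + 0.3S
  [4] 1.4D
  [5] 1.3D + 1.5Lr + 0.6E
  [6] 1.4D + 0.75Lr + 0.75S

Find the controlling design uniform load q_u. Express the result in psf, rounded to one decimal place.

[1] 1.35(111) + 0.8(57) = 149.9 + 45.6 = 195.5
[2] 1.0(111) - 0.6(63) = 111.0 - 37.8 = 73.2
[3] 1.4(111) + 1.6(5) + 0.3(30) = 155.4 + 8.0 + 9.0 = 172.4
[4] 1.4(111) = 155.4
[5] 1.3(111) + 1.5(5) + 0.6(63) = 144.3 + 7.5 + 37.8 = 189.6
[6] 1.4(111) + 0.75(5) + 0.75(30) = 155.4 + 3.8 + 22.5 = 181.7
Combination 1 governs: q_u = 195.5 psf.

195.5 psf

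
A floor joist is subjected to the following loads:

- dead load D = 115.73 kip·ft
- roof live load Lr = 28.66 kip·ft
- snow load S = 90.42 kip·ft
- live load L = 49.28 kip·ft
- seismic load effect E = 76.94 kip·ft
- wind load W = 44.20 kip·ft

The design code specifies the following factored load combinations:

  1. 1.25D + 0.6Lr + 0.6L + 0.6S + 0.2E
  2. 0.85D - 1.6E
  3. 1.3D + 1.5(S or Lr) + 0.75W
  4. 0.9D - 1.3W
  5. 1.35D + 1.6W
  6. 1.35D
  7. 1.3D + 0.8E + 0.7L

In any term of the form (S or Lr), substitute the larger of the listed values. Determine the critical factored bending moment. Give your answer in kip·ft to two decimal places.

319.23 kip·ft

(S or Lr) → S = 90.42 kip·ft.
1. 1.25(115.73) + 0.6(28.66) + 0.6(49.28) + 0.6(90.42) + 0.2(76.94) = 261.07
2. 0.85(115.73) - 1.6(76.94) = -24.73
3. 1.3(115.73) + 1.5(90.42) + 0.75(44.20) = 319.23
4. 0.9(115.73) - 1.3(44.20) = 46.70
5. 1.35(115.73) + 1.6(44.20) = 226.96
6. 1.35(115.73) = 156.24
7. 1.3(115.73) + 0.8(76.94) + 0.7(49.28) = 246.50
Maximum is from combination 3.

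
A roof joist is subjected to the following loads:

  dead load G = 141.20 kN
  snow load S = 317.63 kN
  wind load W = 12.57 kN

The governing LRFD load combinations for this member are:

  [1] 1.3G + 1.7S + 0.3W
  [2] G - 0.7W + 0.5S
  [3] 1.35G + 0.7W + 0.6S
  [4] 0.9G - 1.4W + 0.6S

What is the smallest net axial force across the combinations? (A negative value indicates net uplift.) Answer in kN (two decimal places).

[1] 1.3(141.20) + 1.7(317.63) + 0.3(12.57) = 727.30
[2] 1.0(141.20) - 0.7(12.57) + 0.5(317.63) = 291.22
[3] 1.35(141.20) + 0.7(12.57) + 0.6(317.63) = 390.00
[4] 0.9(141.20) - 1.4(12.57) + 0.6(317.63) = 300.06
Combination 2 gives the minimum: 291.22 kN.

291.22 kN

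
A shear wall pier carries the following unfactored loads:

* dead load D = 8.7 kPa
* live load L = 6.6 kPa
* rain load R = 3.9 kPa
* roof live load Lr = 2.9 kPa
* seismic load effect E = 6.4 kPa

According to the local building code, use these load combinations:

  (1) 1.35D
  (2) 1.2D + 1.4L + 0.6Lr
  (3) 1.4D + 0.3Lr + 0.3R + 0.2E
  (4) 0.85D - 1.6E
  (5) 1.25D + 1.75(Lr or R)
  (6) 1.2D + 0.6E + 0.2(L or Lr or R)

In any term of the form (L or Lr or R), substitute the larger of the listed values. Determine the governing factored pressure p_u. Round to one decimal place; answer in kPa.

(Lr or R) → R = 3.9 kPa; (L or Lr or R) → L = 6.6 kPa.
(1) 1.35(8.7) = 11.7
(2) 1.2(8.7) + 1.4(6.6) + 0.6(2.9) = 21.4
(3) 1.4(8.7) + 0.3(2.9) + 0.3(3.9) + 0.2(6.4) = 15.5
(4) 0.85(8.7) - 1.6(6.4) = 7.4 - 10.2 = -2.8
(5) 1.25(8.7) + 1.75(3.9) = 10.9 + 6.8 = 17.7
(6) 1.2(8.7) + 0.6(6.4) + 0.2(6.6) = 15.6
Combination 2 governs: p_u = 21.4 kPa.

21.4 kPa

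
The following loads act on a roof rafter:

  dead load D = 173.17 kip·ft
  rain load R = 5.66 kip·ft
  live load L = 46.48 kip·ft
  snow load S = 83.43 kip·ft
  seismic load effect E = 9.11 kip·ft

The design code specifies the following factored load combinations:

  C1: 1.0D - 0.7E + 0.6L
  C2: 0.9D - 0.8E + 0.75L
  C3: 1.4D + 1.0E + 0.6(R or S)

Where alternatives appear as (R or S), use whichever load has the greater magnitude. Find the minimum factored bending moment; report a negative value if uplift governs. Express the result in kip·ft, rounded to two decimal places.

183.43 kip·ft

(R or S) → S = 83.43 kip·ft.
C1: 1.0(173.17) - 0.7(9.11) + 0.6(46.48) = 173.17 - 6.38 + 27.89 = 194.68
C2: 0.9(173.17) - 0.8(9.11) + 0.75(46.48) = 183.43
C3: 1.4(173.17) + 1.0(9.11) + 0.6(83.43) = 242.44 + 9.11 + 50.06 = 301.61
Combination 2 gives the minimum: 183.43 kip·ft.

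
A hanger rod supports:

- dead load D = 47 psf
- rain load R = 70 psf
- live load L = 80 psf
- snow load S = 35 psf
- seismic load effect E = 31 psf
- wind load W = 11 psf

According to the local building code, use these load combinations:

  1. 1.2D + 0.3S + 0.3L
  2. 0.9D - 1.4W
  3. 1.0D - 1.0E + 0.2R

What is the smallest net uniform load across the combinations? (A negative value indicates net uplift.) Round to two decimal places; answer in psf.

1. 1.2(47) + 0.3(35) + 0.3(80) = 56.40 + 10.50 + 24.00 = 90.90
2. 0.9(47) - 1.4(11) = 42.30 - 15.40 = 26.90
3. 1.0(47) - 1.0(31) + 0.2(70) = 47.00 - 31.00 + 14.00 = 30.00
Combination 2 gives the minimum: 26.90 psf.

26.90 psf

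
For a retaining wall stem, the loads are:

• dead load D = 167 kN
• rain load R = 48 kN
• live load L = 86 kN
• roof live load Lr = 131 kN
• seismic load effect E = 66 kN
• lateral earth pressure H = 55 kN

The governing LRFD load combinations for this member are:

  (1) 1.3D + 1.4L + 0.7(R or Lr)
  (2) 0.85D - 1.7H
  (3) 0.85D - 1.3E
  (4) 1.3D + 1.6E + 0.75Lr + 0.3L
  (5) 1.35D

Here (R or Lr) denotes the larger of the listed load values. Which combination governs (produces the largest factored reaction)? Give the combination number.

(R or Lr) → Lr = 131 kN.
(1) 1.3(167) + 1.4(86) + 0.7(131) = 217.1 + 120.4 + 91.7 = 429.2
(2) 0.85(167) - 1.7(55) = 142.0 - 93.5 = 48.5
(3) 0.85(167) - 1.3(66) = 142.0 - 85.8 = 56.2
(4) 1.3(167) + 1.6(66) + 0.75(131) + 0.3(86) = 217.1 + 105.6 + 98.3 + 25.8 = 446.8
(5) 1.35(167) = 225.5
The largest value is 446.8 kN from combination 4.

Combination 4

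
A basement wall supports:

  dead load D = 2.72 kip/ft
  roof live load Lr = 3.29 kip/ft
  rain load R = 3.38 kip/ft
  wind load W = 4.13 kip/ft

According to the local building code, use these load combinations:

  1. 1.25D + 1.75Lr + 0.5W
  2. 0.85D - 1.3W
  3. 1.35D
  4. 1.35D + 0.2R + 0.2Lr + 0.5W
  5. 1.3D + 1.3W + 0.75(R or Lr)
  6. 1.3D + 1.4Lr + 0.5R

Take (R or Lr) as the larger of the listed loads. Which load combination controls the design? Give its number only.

(R or Lr) → R = 3.38 kip/ft.
1. 1.25(2.72) + 1.75(3.29) + 0.5(4.13) = 11.22
2. 0.85(2.72) - 1.3(4.13) = 2.31 - 5.37 = -3.06
3. 1.35(2.72) = 3.67
4. 1.35(2.72) + 0.2(3.38) + 0.2(3.29) + 0.5(4.13) = 7.07
5. 1.3(2.72) + 1.3(4.13) + 0.75(3.38) = 11.44
6. 1.3(2.72) + 1.4(3.29) + 0.5(3.38) = 9.83
The largest value is 11.44 kip/ft from combination 5.

Combination 5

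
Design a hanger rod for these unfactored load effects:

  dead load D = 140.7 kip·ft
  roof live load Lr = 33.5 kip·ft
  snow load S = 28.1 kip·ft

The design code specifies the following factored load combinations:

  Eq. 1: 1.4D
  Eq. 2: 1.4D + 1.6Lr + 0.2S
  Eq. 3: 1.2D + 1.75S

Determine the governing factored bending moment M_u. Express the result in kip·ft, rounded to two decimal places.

Eq. 1: 1.4(140.7) = 196.98
Eq. 2: 1.4(140.7) + 1.6(33.5) + 0.2(28.1) = 196.98 + 53.60 + 5.62 = 256.20
Eq. 3: 1.2(140.7) + 1.75(28.1) = 168.84 + 49.18 = 218.02
Maximum is from combination 2.

256.20 kip·ft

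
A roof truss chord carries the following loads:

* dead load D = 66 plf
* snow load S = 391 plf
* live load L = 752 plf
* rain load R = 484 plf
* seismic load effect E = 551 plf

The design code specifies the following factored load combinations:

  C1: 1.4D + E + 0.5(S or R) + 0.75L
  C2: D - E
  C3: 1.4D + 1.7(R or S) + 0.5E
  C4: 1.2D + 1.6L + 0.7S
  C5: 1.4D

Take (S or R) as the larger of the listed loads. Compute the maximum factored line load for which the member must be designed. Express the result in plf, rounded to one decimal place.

(S or R) → R = 484 plf; (R or S) → R = 484 plf.
C1: 1.4(66) + 1.0(551) + 0.5(484) + 0.75(752) = 92.4 + 551.0 + 242.0 + 564.0 = 1449.4
C2: 1.0(66) - 1.0(551) = 66.0 - 551.0 = -485.0
C3: 1.4(66) + 1.7(484) + 0.5(551) = 92.4 + 822.8 + 275.5 = 1190.7
C4: 1.2(66) + 1.6(752) + 0.7(391) = 79.2 + 1203.2 + 273.7 = 1556.1
C5: 1.4(66) = 92.4
Combination 4 governs: w_u = 1556.1 plf.

1556.1 plf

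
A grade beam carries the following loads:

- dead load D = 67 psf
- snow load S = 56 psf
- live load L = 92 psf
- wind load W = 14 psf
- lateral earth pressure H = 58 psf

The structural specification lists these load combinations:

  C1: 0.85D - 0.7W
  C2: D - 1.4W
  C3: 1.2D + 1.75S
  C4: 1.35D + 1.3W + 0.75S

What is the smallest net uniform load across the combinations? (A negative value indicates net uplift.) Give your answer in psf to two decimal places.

47.15 psf

C1: 0.85(67) - 0.7(14) = 56.95 - 9.80 = 47.15
C2: 1.0(67) - 1.4(14) = 67.00 - 19.60 = 47.40
C3: 1.2(67) + 1.75(56) = 80.40 + 98.00 = 178.40
C4: 1.35(67) + 1.3(14) + 0.75(56) = 90.45 + 18.20 + 42.00 = 150.65
Combination 1 gives the minimum: 47.15 psf.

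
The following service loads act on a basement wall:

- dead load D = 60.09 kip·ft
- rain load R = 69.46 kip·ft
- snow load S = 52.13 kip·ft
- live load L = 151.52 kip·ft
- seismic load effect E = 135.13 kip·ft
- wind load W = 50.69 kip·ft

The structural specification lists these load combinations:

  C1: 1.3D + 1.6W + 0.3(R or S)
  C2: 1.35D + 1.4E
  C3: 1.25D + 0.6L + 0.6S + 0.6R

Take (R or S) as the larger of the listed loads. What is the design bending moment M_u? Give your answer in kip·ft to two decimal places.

(R or S) → R = 69.46 kip·ft.
C1: 1.3(60.09) + 1.6(50.69) + 0.3(69.46) = 78.12 + 81.10 + 20.84 = 180.06
C2: 1.35(60.09) + 1.4(135.13) = 81.12 + 189.18 = 270.30
C3: 1.25(60.09) + 0.6(151.52) + 0.6(52.13) + 0.6(69.46) = 75.11 + 90.91 + 31.28 + 41.68 = 238.98
Combination 2 governs: M_u = 270.30 kip·ft.

270.30 kip·ft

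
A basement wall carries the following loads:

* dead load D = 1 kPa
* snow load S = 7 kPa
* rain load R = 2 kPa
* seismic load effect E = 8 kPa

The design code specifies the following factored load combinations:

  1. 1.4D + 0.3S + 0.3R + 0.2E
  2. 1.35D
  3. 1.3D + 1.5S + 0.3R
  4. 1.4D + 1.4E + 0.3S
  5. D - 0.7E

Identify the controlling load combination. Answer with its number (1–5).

Combination 4

1. 1.4(1) + 0.3(7) + 0.3(2) + 0.2(8) = 1.40 + 2.10 + 0.60 + 1.60 = 5.70
2. 1.35(1) = 1.35
3. 1.3(1) + 1.5(7) + 0.3(2) = 1.30 + 10.50 + 0.60 = 12.40
4. 1.4(1) + 1.4(8) + 0.3(7) = 1.40 + 11.20 + 2.10 = 14.70
5. 1.0(1) - 0.7(8) = 1.00 - 5.60 = -4.60
The largest value is 14.70 kPa from combination 4.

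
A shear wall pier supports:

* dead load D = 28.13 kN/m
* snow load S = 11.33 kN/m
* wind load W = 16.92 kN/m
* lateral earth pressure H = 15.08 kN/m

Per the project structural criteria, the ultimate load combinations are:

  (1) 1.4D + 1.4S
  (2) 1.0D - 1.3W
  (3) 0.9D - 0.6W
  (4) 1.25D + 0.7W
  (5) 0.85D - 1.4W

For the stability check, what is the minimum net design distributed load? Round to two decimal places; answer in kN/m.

(1) 1.4(28.13) + 1.4(11.33) = 55.24
(2) 1.0(28.13) - 1.3(16.92) = 6.13
(3) 0.9(28.13) - 0.6(16.92) = 15.17
(4) 1.25(28.13) + 0.7(16.92) = 47.01
(5) 0.85(28.13) - 1.4(16.92) = 0.22
Combination 5 gives the minimum: 0.22 kN/m.

0.22 kN/m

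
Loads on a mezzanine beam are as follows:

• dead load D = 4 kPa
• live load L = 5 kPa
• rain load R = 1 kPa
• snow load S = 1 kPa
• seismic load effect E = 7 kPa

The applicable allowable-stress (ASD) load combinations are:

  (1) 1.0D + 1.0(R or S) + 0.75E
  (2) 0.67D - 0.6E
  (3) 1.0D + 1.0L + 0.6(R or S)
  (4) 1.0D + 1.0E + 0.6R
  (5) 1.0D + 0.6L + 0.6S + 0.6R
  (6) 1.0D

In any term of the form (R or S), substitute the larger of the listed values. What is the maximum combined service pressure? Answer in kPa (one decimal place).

11.6 kPa

(R or S) → R = 1 kPa.
(1) 1.0(4) + 1.0(1) + 0.75(7) = 4.0 + 1.0 + 5.3 = 10.3
(2) 0.67(4) - 0.6(7) = 2.7 - 4.2 = -1.5
(3) 1.0(4) + 1.0(5) + 0.6(1) = 4.0 + 5.0 + 0.6 = 9.6
(4) 1.0(4) + 1.0(7) + 0.6(1) = 4.0 + 7.0 + 0.6 = 11.6
(5) 1.0(4) + 0.6(5) + 0.6(1) + 0.6(1) = 4.0 + 3.0 + 0.6 + 0.6 = 8.2
(6) 1.0(4) = 4.0
The controlling combination is 4, giving 11.6 kPa.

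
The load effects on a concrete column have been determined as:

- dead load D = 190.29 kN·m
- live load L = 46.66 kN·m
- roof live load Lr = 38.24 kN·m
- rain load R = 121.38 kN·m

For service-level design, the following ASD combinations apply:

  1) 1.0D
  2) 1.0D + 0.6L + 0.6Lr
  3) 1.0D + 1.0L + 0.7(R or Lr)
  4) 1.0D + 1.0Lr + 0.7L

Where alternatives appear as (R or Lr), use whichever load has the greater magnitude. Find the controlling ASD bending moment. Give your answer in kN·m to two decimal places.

(R or Lr) → R = 121.38 kN·m.
1) 1.0(190.29) = 190.29
2) 1.0(190.29) + 0.6(46.66) + 0.6(38.24) = 190.29 + 28.00 + 22.94 = 241.23
3) 1.0(190.29) + 1.0(46.66) + 0.7(121.38) = 190.29 + 46.66 + 84.97 = 321.92
4) 1.0(190.29) + 1.0(38.24) + 0.7(46.66) = 190.29 + 38.24 + 32.66 = 261.19
Combination 3 governs: M = 321.92 kN·m.

321.92 kN·m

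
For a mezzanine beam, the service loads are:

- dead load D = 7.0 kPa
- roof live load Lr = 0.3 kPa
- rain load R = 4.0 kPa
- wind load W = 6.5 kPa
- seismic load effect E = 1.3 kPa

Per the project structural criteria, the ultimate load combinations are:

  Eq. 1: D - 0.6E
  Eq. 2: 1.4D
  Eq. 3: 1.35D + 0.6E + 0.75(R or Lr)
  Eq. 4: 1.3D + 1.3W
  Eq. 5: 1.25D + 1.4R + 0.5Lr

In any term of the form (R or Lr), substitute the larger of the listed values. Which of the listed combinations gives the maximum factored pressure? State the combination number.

(R or Lr) → R = 4.0 kPa.
Eq. 1: 1.0(7.0) - 0.6(1.3) = 7.0 - 0.8 = 6.2
Eq. 2: 1.4(7.0) = 9.8
Eq. 3: 1.35(7.0) + 0.6(1.3) + 0.75(4.0) = 13.2
Eq. 4: 1.3(7.0) + 1.3(6.5) = 9.1 + 8.5 = 17.6
Eq. 5: 1.25(7.0) + 1.4(4.0) + 0.5(0.3) = 14.5
The largest value is 17.6 kPa from combination 4.

Combination 4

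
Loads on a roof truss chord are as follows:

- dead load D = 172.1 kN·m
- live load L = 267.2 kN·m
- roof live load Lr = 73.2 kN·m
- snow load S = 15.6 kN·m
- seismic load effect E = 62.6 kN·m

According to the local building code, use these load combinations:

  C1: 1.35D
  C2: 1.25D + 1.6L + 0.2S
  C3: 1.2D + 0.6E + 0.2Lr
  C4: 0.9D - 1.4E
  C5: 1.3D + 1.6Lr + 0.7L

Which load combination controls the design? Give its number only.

C1: 1.35(172.1) = 232.3
C2: 1.25(172.1) + 1.6(267.2) + 0.2(15.6) = 645.8
C3: 1.2(172.1) + 0.6(62.6) + 0.2(73.2) = 206.5 + 37.6 + 14.6 = 258.7
C4: 0.9(172.1) - 1.4(62.6) = 154.9 - 87.6 = 67.3
C5: 1.3(172.1) + 1.6(73.2) + 0.7(267.2) = 527.9
The largest value is 645.8 kN·m from combination 2.

Combination 2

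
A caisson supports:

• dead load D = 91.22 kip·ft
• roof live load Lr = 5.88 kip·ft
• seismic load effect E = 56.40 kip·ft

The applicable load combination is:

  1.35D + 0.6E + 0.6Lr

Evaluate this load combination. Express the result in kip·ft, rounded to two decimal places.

160.52 kip·ft

1.35(91.22) + 0.6(56.40) + 0.6(5.88) = 123.15 + 33.84 + 3.53 = 160.52
M_u = 160.52 kip·ft.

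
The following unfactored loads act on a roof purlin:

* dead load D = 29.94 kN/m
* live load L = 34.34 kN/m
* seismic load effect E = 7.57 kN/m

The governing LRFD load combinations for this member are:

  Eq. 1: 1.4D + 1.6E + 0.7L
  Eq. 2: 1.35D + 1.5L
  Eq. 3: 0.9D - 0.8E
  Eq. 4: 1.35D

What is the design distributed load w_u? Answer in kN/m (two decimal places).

91.93 kN/m

Eq. 1: 1.4(29.94) + 1.6(7.57) + 0.7(34.34) = 41.92 + 12.11 + 24.04 = 78.07
Eq. 2: 1.35(29.94) + 1.5(34.34) = 40.42 + 51.51 = 91.93
Eq. 3: 0.9(29.94) - 0.8(7.57) = 26.95 - 6.06 = 20.89
Eq. 4: 1.35(29.94) = 40.42
The controlling combination is 2, giving 91.93 kN/m.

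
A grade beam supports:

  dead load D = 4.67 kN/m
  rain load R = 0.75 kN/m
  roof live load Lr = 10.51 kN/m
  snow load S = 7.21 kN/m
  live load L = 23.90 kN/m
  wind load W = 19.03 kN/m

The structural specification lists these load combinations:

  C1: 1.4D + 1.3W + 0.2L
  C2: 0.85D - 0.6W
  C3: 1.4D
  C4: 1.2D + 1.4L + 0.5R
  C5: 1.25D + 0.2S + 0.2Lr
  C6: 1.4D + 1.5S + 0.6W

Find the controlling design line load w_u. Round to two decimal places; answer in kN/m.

C1: 1.4(4.67) + 1.3(19.03) + 0.2(23.90) = 6.54 + 24.74 + 4.78 = 36.06
C2: 0.85(4.67) - 0.6(19.03) = 3.97 - 11.42 = -7.45
C3: 1.4(4.67) = 6.54
C4: 1.2(4.67) + 1.4(23.90) + 0.5(0.75) = 5.60 + 33.46 + 0.38 = 39.44
C5: 1.25(4.67) + 0.2(7.21) + 0.2(10.51) = 5.84 + 1.44 + 2.10 = 9.38
C6: 1.4(4.67) + 1.5(7.21) + 0.6(19.03) = 28.77
Combination 4 governs: w_u = 39.44 kN/m.

39.44 kN/m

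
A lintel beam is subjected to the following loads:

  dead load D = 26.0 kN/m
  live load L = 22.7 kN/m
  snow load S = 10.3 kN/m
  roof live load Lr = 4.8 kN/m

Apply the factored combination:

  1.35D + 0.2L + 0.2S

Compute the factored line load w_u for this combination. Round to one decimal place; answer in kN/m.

41.7 kN/m

1.35(26.0) + 0.2(22.7) + 0.2(10.3) = 35.1 + 4.5 + 2.1 = 41.7
w_u = 41.7 kN/m.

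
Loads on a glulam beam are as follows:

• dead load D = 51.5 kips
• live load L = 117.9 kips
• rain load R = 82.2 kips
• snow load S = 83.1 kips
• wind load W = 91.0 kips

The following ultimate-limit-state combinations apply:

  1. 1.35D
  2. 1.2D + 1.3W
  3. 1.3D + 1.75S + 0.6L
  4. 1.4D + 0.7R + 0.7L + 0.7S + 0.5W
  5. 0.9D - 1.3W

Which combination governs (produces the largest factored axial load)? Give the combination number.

1. 1.35(51.5) = 69.5
2. 1.2(51.5) + 1.3(91.0) = 61.8 + 118.3 = 180.1
3. 1.3(51.5) + 1.75(83.1) + 0.6(117.9) = 67.0 + 145.4 + 70.7 = 283.1
4. 1.4(51.5) + 0.7(82.2) + 0.7(117.9) + 0.7(83.1) + 0.5(91.0) = 72.1 + 57.5 + 82.5 + 58.2 + 45.5 = 315.8
5. 0.9(51.5) - 1.3(91.0) = -72.0
The largest value is 315.8 kips from combination 4.

Combination 4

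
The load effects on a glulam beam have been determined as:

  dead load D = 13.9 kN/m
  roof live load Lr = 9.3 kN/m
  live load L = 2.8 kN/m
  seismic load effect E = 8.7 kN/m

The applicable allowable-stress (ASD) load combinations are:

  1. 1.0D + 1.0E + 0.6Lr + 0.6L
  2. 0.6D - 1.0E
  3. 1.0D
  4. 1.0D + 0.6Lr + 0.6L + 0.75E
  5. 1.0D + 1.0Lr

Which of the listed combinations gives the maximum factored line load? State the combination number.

1. 1.0(13.9) + 1.0(8.7) + 0.6(9.3) + 0.6(2.8) = 13.90 + 8.70 + 5.58 + 1.68 = 29.86
2. 0.6(13.9) - 1.0(8.7) = 8.34 - 8.70 = -0.36
3. 1.0(13.9) = 13.90
4. 1.0(13.9) + 0.6(9.3) + 0.6(2.8) + 0.75(8.7) = 13.90 + 5.58 + 1.68 + 6.53 = 27.69
5. 1.0(13.9) + 1.0(9.3) = 13.90 + 9.30 = 23.20
The largest value is 29.86 kN/m from combination 1.

Combination 1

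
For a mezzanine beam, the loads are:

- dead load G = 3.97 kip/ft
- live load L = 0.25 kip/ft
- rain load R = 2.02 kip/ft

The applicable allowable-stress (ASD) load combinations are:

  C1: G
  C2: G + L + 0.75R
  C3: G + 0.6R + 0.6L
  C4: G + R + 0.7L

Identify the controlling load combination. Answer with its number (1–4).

Combination 4

C1: 1.0(3.97) = 3.97
C2: 1.0(3.97) + 1.0(0.25) + 0.75(2.02) = 3.97 + 0.25 + 1.52 = 5.74
C3: 1.0(3.97) + 0.6(2.02) + 0.6(0.25) = 3.97 + 1.21 + 0.15 = 5.33
C4: 1.0(3.97) + 1.0(2.02) + 0.7(0.25) = 3.97 + 2.02 + 0.18 = 6.17
The largest value is 6.17 kip/ft from combination 4.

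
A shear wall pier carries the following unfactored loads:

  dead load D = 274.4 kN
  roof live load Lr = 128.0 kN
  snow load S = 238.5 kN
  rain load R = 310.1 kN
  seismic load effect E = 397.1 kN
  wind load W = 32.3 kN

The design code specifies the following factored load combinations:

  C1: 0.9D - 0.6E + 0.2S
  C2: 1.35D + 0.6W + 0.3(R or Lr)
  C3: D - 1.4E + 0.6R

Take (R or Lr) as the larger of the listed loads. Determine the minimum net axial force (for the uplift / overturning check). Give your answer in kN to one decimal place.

-95.5 kN

(R or Lr) → R = 310.1 kN.
C1: 0.9(274.4) - 0.6(397.1) + 0.2(238.5) = 247.0 - 238.3 + 47.7 = 56.4
C2: 1.35(274.4) + 0.6(32.3) + 0.3(310.1) = 482.9
C3: 1.0(274.4) - 1.4(397.1) + 0.6(310.1) = -95.5
Combination 3 gives the minimum: -95.5 kN.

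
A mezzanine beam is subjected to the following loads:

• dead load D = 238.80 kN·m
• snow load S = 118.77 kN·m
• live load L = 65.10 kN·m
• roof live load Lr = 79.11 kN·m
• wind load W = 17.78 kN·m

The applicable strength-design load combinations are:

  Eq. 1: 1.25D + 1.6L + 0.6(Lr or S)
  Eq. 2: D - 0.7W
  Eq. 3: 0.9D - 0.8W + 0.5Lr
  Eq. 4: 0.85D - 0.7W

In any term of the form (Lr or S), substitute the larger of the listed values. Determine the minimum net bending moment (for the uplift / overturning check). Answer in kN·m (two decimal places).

(Lr or S) → S = 118.77 kN·m.
Eq. 1: 1.25(238.80) + 1.6(65.10) + 0.6(118.77) = 298.50 + 104.16 + 71.26 = 473.92
Eq. 2: 1.0(238.80) - 0.7(17.78) = 238.80 - 12.45 = 226.35
Eq. 3: 0.9(238.80) - 0.8(17.78) + 0.5(79.11) = 240.25
Eq. 4: 0.85(238.80) - 0.7(17.78) = 202.98 - 12.45 = 190.53
Combination 4 gives the minimum: 190.53 kN·m.

190.53 kN·m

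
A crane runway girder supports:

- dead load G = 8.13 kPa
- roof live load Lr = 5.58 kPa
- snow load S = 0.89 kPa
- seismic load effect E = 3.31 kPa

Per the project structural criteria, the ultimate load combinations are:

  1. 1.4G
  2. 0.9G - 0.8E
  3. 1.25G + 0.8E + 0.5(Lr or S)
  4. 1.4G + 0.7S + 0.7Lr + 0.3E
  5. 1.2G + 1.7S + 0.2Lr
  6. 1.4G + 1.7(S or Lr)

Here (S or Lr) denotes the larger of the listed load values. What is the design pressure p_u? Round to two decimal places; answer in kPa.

20.87 kPa

(Lr or S) → Lr = 5.58 kPa; (S or Lr) → Lr = 5.58 kPa.
1. 1.4(8.13) = 11.38
2. 0.9(8.13) - 0.8(3.31) = 7.32 - 2.65 = 4.67
3. 1.25(8.13) + 0.8(3.31) + 0.5(5.58) = 10.16 + 2.65 + 2.79 = 15.60
4. 1.4(8.13) + 0.7(0.89) + 0.7(5.58) + 0.3(3.31) = 11.38 + 0.62 + 3.91 + 0.99 = 16.90
5. 1.2(8.13) + 1.7(0.89) + 0.2(5.58) = 9.76 + 1.51 + 1.12 = 12.39
6. 1.4(8.13) + 1.7(5.58) = 11.38 + 9.49 = 20.87
Maximum is from combination 6.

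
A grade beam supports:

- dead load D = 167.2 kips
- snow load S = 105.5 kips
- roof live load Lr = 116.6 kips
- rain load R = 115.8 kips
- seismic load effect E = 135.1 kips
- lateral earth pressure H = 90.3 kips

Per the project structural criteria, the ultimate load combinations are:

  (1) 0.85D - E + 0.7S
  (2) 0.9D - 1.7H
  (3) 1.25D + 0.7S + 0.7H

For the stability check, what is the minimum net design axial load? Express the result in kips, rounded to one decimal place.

(1) 0.85(167.2) - 1.0(135.1) + 0.7(105.5) = 142.1 - 135.1 + 73.9 = 80.9
(2) 0.9(167.2) - 1.7(90.3) = 150.5 - 153.5 = -3.0
(3) 1.25(167.2) + 0.7(105.5) + 0.7(90.3) = 209.0 + 73.9 + 63.2 = 346.1
Combination 2 gives the minimum: -3.0 kips.

-3.0 kips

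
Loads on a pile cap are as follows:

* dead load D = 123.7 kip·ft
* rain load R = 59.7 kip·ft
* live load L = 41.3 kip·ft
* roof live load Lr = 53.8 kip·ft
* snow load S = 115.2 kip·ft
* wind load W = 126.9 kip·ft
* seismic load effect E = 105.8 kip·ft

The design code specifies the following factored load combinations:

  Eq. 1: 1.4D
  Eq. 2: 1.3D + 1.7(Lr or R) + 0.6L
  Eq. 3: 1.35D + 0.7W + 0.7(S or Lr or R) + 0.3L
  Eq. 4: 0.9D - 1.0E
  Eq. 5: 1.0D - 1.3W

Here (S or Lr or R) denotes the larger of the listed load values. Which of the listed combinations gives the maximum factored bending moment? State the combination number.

(Lr or R) → R = 59.7 kip·ft; (S or Lr or R) → S = 115.2 kip·ft.
Eq. 1: 1.4(123.7) = 173.18
Eq. 2: 1.3(123.7) + 1.7(59.7) + 0.6(41.3) = 160.81 + 101.49 + 24.78 = 287.08
Eq. 3: 1.35(123.7) + 0.7(126.9) + 0.7(115.2) + 0.3(41.3) = 167.00 + 88.83 + 80.64 + 12.39 = 348.86
Eq. 4: 0.9(123.7) - 1.0(105.8) = 111.33 - 105.80 = 5.53
Eq. 5: 1.0(123.7) - 1.3(126.9) = 123.70 - 164.97 = -41.27
The largest value is 348.86 kip·ft from combination 3.

Combination 3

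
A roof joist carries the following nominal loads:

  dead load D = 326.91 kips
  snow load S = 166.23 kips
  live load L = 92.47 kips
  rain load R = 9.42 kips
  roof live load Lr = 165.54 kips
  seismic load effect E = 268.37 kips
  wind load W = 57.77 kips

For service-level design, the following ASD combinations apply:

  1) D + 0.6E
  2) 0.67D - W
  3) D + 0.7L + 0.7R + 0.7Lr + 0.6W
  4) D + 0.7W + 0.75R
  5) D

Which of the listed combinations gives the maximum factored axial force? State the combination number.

Combination 3

1) 1.0(326.91) + 0.6(268.37) = 487.93
2) 0.67(326.91) - 1.0(57.77) = 161.26
3) 1.0(326.91) + 0.7(92.47) + 0.7(9.42) + 0.7(165.54) + 0.6(57.77) = 548.77
4) 1.0(326.91) + 0.7(57.77) + 0.75(9.42) = 374.41
5) 1.0(326.91) = 326.91
The largest value is 548.77 kips from combination 3.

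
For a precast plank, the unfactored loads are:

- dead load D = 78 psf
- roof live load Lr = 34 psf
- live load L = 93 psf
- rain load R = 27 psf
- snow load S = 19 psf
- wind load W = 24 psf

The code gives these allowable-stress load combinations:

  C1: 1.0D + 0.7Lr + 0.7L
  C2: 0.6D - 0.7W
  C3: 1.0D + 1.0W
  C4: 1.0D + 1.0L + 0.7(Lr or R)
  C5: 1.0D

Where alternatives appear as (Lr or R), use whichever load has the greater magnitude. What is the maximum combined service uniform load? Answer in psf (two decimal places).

194.80 psf

(Lr or R) → Lr = 34 psf.
C1: 1.0(78) + 0.7(34) + 0.7(93) = 78.00 + 23.80 + 65.10 = 166.90
C2: 0.6(78) - 0.7(24) = 46.80 - 16.80 = 30.00
C3: 1.0(78) + 1.0(24) = 78.00 + 24.00 = 102.00
C4: 1.0(78) + 1.0(93) + 0.7(34) = 78.00 + 93.00 + 23.80 = 194.80
C5: 1.0(78) = 78.00
Maximum is from combination 4.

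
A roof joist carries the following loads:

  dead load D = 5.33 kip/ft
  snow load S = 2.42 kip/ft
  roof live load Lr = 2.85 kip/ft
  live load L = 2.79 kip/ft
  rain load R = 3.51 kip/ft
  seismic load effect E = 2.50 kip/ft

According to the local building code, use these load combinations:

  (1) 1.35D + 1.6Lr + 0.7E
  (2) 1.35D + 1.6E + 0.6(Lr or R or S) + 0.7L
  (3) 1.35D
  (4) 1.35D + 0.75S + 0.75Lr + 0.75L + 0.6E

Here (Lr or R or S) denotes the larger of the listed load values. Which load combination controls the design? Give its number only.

Combination 2

(Lr or R or S) → R = 3.51 kip/ft.
(1) 1.35(5.33) + 1.6(2.85) + 0.7(2.50) = 7.20 + 4.56 + 1.75 = 13.51
(2) 1.35(5.33) + 1.6(2.50) + 0.6(3.51) + 0.7(2.79) = 15.25
(3) 1.35(5.33) = 7.20
(4) 1.35(5.33) + 0.75(2.42) + 0.75(2.85) + 0.75(2.79) + 0.6(2.50) = 14.74
The largest value is 15.25 kip/ft from combination 2.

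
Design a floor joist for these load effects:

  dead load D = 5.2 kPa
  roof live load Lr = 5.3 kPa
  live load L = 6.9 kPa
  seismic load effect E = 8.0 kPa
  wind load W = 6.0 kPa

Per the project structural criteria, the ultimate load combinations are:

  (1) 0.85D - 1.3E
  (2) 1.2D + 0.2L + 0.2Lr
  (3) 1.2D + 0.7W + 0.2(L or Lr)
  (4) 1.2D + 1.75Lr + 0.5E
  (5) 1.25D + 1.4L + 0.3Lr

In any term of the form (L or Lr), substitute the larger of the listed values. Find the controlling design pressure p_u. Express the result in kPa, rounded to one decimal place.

19.5 kPa

(L or Lr) → L = 6.9 kPa.
(1) 0.85(5.2) - 1.3(8.0) = 4.4 - 10.4 = -6.0
(2) 1.2(5.2) + 0.2(6.9) + 0.2(5.3) = 6.2 + 1.4 + 1.1 = 8.7
(3) 1.2(5.2) + 0.7(6.0) + 0.2(6.9) = 6.2 + 4.2 + 1.4 = 11.8
(4) 1.2(5.2) + 1.75(5.3) + 0.5(8.0) = 6.2 + 9.3 + 4.0 = 19.5
(5) 1.25(5.2) + 1.4(6.9) + 0.3(5.3) = 6.5 + 9.7 + 1.6 = 17.8
The controlling combination is 4, giving 19.5 kPa.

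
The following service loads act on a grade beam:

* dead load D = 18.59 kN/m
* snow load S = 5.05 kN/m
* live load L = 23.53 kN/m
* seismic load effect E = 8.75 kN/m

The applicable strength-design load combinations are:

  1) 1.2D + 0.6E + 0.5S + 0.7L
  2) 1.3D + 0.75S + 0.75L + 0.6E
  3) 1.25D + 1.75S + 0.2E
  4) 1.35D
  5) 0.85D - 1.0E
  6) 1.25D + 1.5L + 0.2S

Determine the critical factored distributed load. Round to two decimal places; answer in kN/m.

59.54 kN/m

1) 1.2(18.59) + 0.6(8.75) + 0.5(5.05) + 0.7(23.53) = 46.55
2) 1.3(18.59) + 0.75(5.05) + 0.75(23.53) + 0.6(8.75) = 50.85
3) 1.25(18.59) + 1.75(5.05) + 0.2(8.75) = 23.24 + 8.84 + 1.75 = 33.83
4) 1.35(18.59) = 25.10
5) 0.85(18.59) - 1.0(8.75) = 15.80 - 8.75 = 7.05
6) 1.25(18.59) + 1.5(23.53) + 0.2(5.05) = 59.54
Combination 6 governs: w_u = 59.54 kN/m.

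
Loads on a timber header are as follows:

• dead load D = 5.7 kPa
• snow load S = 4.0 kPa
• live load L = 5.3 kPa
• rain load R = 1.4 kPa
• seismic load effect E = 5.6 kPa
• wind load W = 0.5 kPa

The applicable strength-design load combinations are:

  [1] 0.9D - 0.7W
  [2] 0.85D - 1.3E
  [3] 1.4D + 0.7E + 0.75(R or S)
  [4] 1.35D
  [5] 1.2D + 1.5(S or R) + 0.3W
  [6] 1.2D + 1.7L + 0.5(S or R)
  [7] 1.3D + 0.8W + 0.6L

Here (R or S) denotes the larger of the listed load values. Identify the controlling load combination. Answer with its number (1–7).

Combination 6

(R or S) → S = 4.0 kPa; (S or R) → S = 4.0 kPa.
[1] 0.9(5.7) - 0.7(0.5) = 5.13 - 0.35 = 4.78
[2] 0.85(5.7) - 1.3(5.6) = -2.44
[3] 1.4(5.7) + 0.7(5.6) + 0.75(4.0) = 7.98 + 3.92 + 3.00 = 14.90
[4] 1.35(5.7) = 7.70
[5] 1.2(5.7) + 1.5(4.0) + 0.3(0.5) = 6.84 + 6.00 + 0.15 = 12.99
[6] 1.2(5.7) + 1.7(5.3) + 0.5(4.0) = 6.84 + 9.01 + 2.00 = 17.85
[7] 1.3(5.7) + 0.8(0.5) + 0.6(5.3) = 7.41 + 0.40 + 3.18 = 10.99
The largest value is 17.85 kPa from combination 6.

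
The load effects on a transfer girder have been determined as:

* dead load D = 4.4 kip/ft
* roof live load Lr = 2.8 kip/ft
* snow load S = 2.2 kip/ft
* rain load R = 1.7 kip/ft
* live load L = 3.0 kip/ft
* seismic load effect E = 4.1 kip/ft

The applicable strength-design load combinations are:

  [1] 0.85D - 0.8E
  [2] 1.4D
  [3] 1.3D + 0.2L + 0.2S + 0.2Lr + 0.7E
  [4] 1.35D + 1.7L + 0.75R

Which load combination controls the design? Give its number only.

[1] 0.85(4.4) - 0.8(4.1) = 3.74 - 3.28 = 0.46
[2] 1.4(4.4) = 6.16
[3] 1.3(4.4) + 0.2(3.0) + 0.2(2.2) + 0.2(2.8) + 0.7(4.1) = 5.72 + 0.60 + 0.44 + 0.56 + 2.87 = 10.19
[4] 1.35(4.4) + 1.7(3.0) + 0.75(1.7) = 5.94 + 5.10 + 1.28 = 12.32
The largest value is 12.32 kip/ft from combination 4.

Combination 4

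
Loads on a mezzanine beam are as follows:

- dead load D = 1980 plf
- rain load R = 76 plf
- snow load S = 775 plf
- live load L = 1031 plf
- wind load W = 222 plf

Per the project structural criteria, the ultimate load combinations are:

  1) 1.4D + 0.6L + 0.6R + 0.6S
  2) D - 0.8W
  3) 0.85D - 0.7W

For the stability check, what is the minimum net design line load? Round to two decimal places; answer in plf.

1527.60 plf

1) 1.4(1980) + 0.6(1031) + 0.6(76) + 0.6(775) = 2772.00 + 618.60 + 45.60 + 465.00 = 3901.20
2) 1.0(1980) - 0.8(222) = 1980.00 - 177.60 = 1802.40
3) 0.85(1980) - 0.7(222) = 1683.00 - 155.40 = 1527.60
Combination 3 gives the minimum: 1527.60 plf.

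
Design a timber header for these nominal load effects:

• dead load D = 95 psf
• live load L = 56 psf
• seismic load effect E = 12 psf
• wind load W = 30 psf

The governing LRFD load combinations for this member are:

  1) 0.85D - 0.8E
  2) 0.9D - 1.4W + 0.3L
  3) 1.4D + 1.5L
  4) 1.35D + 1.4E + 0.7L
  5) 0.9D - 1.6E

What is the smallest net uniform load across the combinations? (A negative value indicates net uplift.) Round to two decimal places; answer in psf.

60.30 psf

1) 0.85(95) - 0.8(12) = 80.75 - 9.60 = 71.15
2) 0.9(95) - 1.4(30) + 0.3(56) = 85.50 - 42.00 + 16.80 = 60.30
3) 1.4(95) + 1.5(56) = 133.00 + 84.00 = 217.00
4) 1.35(95) + 1.4(12) + 0.7(56) = 128.25 + 16.80 + 39.20 = 184.25
5) 0.9(95) - 1.6(12) = 85.50 - 19.20 = 66.30
Combination 2 gives the minimum: 60.30 psf.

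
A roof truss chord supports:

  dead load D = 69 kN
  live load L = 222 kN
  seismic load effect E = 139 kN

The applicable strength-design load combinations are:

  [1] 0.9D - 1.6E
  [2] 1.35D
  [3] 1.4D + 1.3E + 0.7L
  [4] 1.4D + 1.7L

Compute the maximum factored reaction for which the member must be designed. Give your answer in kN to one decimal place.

474.0 kN

[1] 0.9(69) - 1.6(139) = -160.3
[2] 1.35(69) = 93.2
[3] 1.4(69) + 1.3(139) + 0.7(222) = 432.7
[4] 1.4(69) + 1.7(222) = 474.0
Combination 4 governs: V_u = 474.0 kN.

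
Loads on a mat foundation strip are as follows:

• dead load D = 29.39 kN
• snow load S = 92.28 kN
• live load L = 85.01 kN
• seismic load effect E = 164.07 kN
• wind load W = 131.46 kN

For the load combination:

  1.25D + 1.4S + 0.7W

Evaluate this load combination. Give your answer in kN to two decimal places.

257.95 kN

1.25(29.39) + 1.4(92.28) + 0.7(131.46) = 36.74 + 129.19 + 92.02 = 257.95
P_u = 257.95 kN.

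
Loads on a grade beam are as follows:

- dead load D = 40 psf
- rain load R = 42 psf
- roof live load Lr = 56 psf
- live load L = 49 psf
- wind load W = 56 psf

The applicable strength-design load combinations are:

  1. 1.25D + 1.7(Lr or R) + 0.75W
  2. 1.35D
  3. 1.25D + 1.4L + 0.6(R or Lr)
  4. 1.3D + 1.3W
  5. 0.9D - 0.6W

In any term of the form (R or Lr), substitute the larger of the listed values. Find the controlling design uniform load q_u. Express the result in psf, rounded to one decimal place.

187.2 psf

(Lr or R) → Lr = 56 psf; (R or Lr) → Lr = 56 psf.
1. 1.25(40) + 1.7(56) + 0.75(56) = 50.0 + 95.2 + 42.0 = 187.2
2. 1.35(40) = 54.0
3. 1.25(40) + 1.4(49) + 0.6(56) = 50.0 + 68.6 + 33.6 = 152.2
4. 1.3(40) + 1.3(56) = 52.0 + 72.8 = 124.8
5. 0.9(40) - 0.6(56) = 36.0 - 33.6 = 2.4
The controlling combination is 1, giving 187.2 psf.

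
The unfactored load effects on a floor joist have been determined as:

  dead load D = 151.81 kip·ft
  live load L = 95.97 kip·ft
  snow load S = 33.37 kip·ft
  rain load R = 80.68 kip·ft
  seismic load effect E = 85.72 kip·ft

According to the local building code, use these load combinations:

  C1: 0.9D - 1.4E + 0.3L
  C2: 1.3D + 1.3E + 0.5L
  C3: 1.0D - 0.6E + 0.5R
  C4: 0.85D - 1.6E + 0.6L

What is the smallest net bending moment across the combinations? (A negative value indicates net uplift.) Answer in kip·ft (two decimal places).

C1: 0.9(151.81) - 1.4(85.72) + 0.3(95.97) = 136.63 - 120.01 + 28.79 = 45.41
C2: 1.3(151.81) + 1.3(85.72) + 0.5(95.97) = 356.77
C3: 1.0(151.81) - 0.6(85.72) + 0.5(80.68) = 151.81 - 51.43 + 40.34 = 140.72
C4: 0.85(151.81) - 1.6(85.72) + 0.6(95.97) = 129.04 - 137.15 + 57.58 = 49.47
Combination 1 gives the minimum: 45.41 kip·ft.

45.41 kip·ft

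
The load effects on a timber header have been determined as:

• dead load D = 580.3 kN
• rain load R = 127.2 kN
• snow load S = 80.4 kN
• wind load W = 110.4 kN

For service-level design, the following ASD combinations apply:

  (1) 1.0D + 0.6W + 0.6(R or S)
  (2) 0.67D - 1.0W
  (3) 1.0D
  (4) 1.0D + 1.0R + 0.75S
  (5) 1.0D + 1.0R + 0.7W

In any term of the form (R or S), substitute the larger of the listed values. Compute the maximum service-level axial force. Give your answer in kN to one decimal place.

784.8 kN

(R or S) → R = 127.2 kN.
(1) 1.0(580.3) + 0.6(110.4) + 0.6(127.2) = 722.9
(2) 0.67(580.3) - 1.0(110.4) = 388.8 - 110.4 = 278.4
(3) 1.0(580.3) = 580.3
(4) 1.0(580.3) + 1.0(127.2) + 0.75(80.4) = 580.3 + 127.2 + 60.3 = 767.8
(5) 1.0(580.3) + 1.0(127.2) + 0.7(110.4) = 580.3 + 127.2 + 77.3 = 784.8
Maximum is from combination 5.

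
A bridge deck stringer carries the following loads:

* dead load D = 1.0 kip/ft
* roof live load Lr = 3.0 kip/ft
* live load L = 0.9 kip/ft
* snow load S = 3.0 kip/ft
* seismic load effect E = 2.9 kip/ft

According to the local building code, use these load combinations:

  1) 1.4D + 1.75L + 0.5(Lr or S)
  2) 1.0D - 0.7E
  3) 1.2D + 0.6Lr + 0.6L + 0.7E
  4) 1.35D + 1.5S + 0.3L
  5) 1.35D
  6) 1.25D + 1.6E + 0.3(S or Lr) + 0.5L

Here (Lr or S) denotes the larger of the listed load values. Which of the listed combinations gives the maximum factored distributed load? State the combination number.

Combination 6

(Lr or S) → Lr = 3.0 kip/ft; (S or Lr) → S = 3.0 kip/ft.
1) 1.4(1.0) + 1.75(0.9) + 0.5(3.0) = 4.48
2) 1.0(1.0) - 0.7(2.9) = -1.03
3) 1.2(1.0) + 0.6(3.0) + 0.6(0.9) + 0.7(2.9) = 5.57
4) 1.35(1.0) + 1.5(3.0) + 0.3(0.9) = 6.12
5) 1.35(1.0) = 1.35
6) 1.25(1.0) + 1.6(2.9) + 0.3(3.0) + 0.5(0.9) = 7.24
The largest value is 7.24 kip/ft from combination 6.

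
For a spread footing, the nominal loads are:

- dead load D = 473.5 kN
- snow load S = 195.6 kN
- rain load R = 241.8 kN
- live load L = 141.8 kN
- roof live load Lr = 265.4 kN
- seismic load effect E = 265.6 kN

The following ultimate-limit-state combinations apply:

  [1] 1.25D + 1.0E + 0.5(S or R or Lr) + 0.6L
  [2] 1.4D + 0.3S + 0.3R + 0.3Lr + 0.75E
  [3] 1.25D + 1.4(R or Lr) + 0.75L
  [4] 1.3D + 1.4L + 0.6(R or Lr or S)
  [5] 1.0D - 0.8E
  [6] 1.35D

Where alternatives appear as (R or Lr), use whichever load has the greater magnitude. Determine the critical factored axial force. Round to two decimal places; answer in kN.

(S or R or Lr) → Lr = 265.4 kN; (R or Lr) → Lr = 265.4 kN; (R or Lr or S) → Lr = 265.4 kN.
[1] 1.25(473.5) + 1.0(265.6) + 0.5(265.4) + 0.6(141.8) = 591.88 + 265.60 + 132.70 + 85.08 = 1075.26
[2] 1.4(473.5) + 0.3(195.6) + 0.3(241.8) + 0.3(265.4) + 0.75(265.6) = 662.90 + 58.68 + 72.54 + 79.62 + 199.20 = 1072.94
[3] 1.25(473.5) + 1.4(265.4) + 0.75(141.8) = 591.88 + 371.56 + 106.35 = 1069.79
[4] 1.3(473.5) + 1.4(141.8) + 0.6(265.4) = 615.55 + 198.52 + 159.24 = 973.31
[5] 1.0(473.5) - 0.8(265.6) = 473.50 - 212.48 = 261.02
[6] 1.35(473.5) = 639.23
Maximum is from combination 1.

1075.26 kN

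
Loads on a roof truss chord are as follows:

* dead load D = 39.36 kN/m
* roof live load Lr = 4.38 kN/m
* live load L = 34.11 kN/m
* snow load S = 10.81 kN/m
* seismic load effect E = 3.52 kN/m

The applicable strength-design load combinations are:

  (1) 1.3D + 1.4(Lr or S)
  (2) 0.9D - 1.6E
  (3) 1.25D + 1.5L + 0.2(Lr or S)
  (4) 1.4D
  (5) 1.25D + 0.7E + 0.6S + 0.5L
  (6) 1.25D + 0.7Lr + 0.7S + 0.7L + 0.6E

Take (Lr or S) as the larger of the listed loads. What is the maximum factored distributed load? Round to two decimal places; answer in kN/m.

(Lr or S) → S = 10.81 kN/m.
(1) 1.3(39.36) + 1.4(10.81) = 51.17 + 15.13 = 66.30
(2) 0.9(39.36) - 1.6(3.52) = 35.42 - 5.63 = 29.79
(3) 1.25(39.36) + 1.5(34.11) + 0.2(10.81) = 49.20 + 51.17 + 2.16 = 102.53
(4) 1.4(39.36) = 55.10
(5) 1.25(39.36) + 0.7(3.52) + 0.6(10.81) + 0.5(34.11) = 49.20 + 2.46 + 6.49 + 17.06 = 75.21
(6) 1.25(39.36) + 0.7(4.38) + 0.7(10.81) + 0.7(34.11) + 0.6(3.52) = 85.82
Maximum is from combination 3.

102.53 kN/m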